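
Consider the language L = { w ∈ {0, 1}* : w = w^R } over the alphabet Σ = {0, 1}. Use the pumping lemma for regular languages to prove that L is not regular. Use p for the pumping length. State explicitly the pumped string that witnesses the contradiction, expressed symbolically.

0^{p+k} 1 0^p

Assume L is regular; let p be its pumping constant.
Take w = 0^p 1 0^p, a palindrome of length 2p+1 ≥ p.
Write w = xyz as guaranteed by the lemma, with |xy| ≤ p and |y| ≥ 1.
The first p characters of w are 0's, so xy (and hence y) consists only of 0's. Write y = 0^k, 1 ≤ k ≤ p.
Pump with i = 2: xy^2z = 0^{p+k} 1 0^p. Its reverse is 0^p 1 0^{p+k}, which differs from xy^2z since k ≥ 1. So xy^2z is not a palindrome and xy^2z ∉ L.
This is a contradiction; hence L is not regular.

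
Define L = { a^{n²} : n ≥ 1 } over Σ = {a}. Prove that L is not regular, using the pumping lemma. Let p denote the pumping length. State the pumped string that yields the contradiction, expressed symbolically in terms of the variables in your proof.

a^{p²+k}

Suppose for contradiction that L is regular, and let p be the pumping length.
Take w = a^{p²} ∈ L with |w| = p² ≥ p.
The pumping lemma gives a decomposition w = xyz where |xy| ≤ p and y is nonempty.
Then y = a^k for some k with 1 ≤ k ≤ p.
Pump with i = 2: xy^2z = a^{p²+k}. Since 1 ≤ k ≤ p, p² < p²+k ≤ p²+p < (p+1)², so p²+k lies strictly between consecutive squares and is not a perfect square. So xy^2z ∉ L.
This contradicts the pumping lemma, so L is not regular.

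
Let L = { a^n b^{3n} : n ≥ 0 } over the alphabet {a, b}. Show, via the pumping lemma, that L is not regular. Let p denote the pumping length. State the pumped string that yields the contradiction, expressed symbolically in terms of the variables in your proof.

Suppose for contradiction that L is regular, and let p be the pumping length.
Choose w = a^p b^{3p}, which is in L with |w| = 4p ≥ p.
The pumping lemma gives a decomposition w = xyz where |xy| ≤ p and |y| ≥ 1.
Because |xy| ≤ p and w begins with p copies of a, we have y = a^k with 1 ≤ k ≤ p.
Pump with i = 2: xy^2z = a^{p+k} b^{3p}. For this to lie in L we would need 3p = 3(p+k), which forces k = 0. But k ≥ 1, so xy^2z ∉ L.
Contradiction. Therefore L is not regular.

a^{p+k} b^{3p}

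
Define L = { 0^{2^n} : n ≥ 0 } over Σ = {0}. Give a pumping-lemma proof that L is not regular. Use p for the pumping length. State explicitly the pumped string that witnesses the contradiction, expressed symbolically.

Assume L is regular. Let p be the pumping length given by the pumping lemma.
Take w = 0^{2^p} ∈ L with |w| = 2^p ≥ p.
Write w = xyz as guaranteed by the lemma, with |xy| ≤ p and y is nonempty.
Then y = 0^k for some k with 1 ≤ k ≤ p.
Pump with i = 2: xy^2z = 0^{2^p+k}. Since 1 ≤ k ≤ p < 2^p, we have 2^p < 2^p+k < 2^{p+1}, so 2^p+k is not a power of 2. So xy^2z ∉ L.
This is a contradiction; hence L is not regular.

0^{2^p+k}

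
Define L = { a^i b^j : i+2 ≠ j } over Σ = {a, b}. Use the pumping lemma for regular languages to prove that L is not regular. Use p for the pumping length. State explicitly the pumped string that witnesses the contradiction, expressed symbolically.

Assume L is regular. Let p be the pumping length given by the pumping lemma.
Choose w = a^p b^{p+p!+2}. Since p ≠ (p+p!+2)-2 = p+p!, w ∈ L; and |w| ≥ p.
By the pumping lemma, w = xyz with |xy| ≤ p and y is nonempty.
Since the first p symbols of w are all a's and |xy| ≤ p, y lies entirely in the leading a-block: y = a^k for some k with 1 ≤ k ≤ p.
Since 1 ≤ k ≤ p, k divides p!; set t = 1 + p!/k. Then xy^t z has p + (p!/k)·k = p + p! copies of a. Now the a-count is p+p! and (b-count)-2 = (p+p!+2)-2 = p+p!, so i+2 ≠ j fails. So xy^t z = a^{p+p!} b^{p+p!+2} ∉ L.
This contradicts the pumping lemma, so L is not regular.

a^{p+p!} b^{p+p!+2}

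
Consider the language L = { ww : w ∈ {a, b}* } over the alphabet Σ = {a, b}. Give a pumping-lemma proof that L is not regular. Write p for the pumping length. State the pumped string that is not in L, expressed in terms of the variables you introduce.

Suppose for contradiction that L is regular, and let p be the pumping length.
Take w = a^p b^p a^p b^p = uu where u = a^pb^p; then w ∈ L and |w| = 4p ≥ p.
Write w = xyz as guaranteed by the lemma, with |xy| ≤ p and |y| ≥ 1.
Because |xy| ≤ p and w begins with p copies of a, we have y = a^k with 1 ≤ k ≤ p.
Pump with i = 2: xy^2z = a^{p+k} b^p a^p b^p, of length 4p+k. Suppose this equals vv. The string starts with a and ends with b, so v does too; thus the boundary between the two copies of v is a b→a transition. There is exactly one such transition, at position 2p+k, so |v| = 2p+k and |vv| = 4p+2k ≠ 4p+k since k ≥ 1. So xy^2z ∉ L.
Contradiction. Therefore L is not regular.

a^{p+k} b^p a^p b^p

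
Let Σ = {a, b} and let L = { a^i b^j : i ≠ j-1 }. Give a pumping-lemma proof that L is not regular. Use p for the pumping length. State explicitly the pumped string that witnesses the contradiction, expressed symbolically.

a^{p+p!} b^{p+p!+1}

Assume L is regular. Let p be the pumping length given by the pumping lemma.
Choose w = a^p b^{p+p!+1}. Since p ≠ (p+p!+1)-1 = p+p!, w ∈ L; and |w| ≥ p.
By the pumping lemma, w = xyz with |xy| ≤ p and |y| > 0.
Because |xy| ≤ p and w begins with p copies of a, we have y = a^k with 1 ≤ k ≤ p.
Since 1 ≤ k ≤ p, k divides p!; set t = 1 + p!/k. Then xy^t z has p + (p!/k)·k = p + p! copies of a. Now the a-count is p+p! and (b-count)-1 = (p+p!+1)-1 = p+p!, so i ≠ j-1 fails. So xy^t z = a^{p+p!} b^{p+p!+1} ∉ L.
This is a contradiction; hence L is not regular.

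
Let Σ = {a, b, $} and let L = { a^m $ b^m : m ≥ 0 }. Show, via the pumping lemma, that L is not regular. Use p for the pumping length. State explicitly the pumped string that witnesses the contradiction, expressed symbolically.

a^{p+k} $ b^p

Suppose for contradiction that L is regular, and let p be the pumping length.
Take w = a^p $ b^p ∈ L with |w| = 2p+1 ≥ p.
By the pumping lemma, w = xyz with |xy| ≤ p and |y| ≥ 1.
Since the first p symbols of w are all a's and |xy| ≤ p, y lies entirely in the leading a-block: y = a^k for some k with 1 ≤ k ≤ p.
Pump with i = 2: xy^2z = a^{p+k} $ b^p, which would require p+k = p. But k ≥ 1, so xy^2z ∉ L.
Contradiction. Therefore L is not regular.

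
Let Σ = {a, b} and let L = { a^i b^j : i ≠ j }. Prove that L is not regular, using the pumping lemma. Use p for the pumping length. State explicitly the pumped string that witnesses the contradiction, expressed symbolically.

Assume L is regular; let p be its pumping constant.
Choose w = a^p b^{p+p!}. Since p ≠ p+p!, w ∈ L; and |w| ≥ p.
Write w = xyz as guaranteed by the lemma, with |xy| ≤ p and |y| > 0.
The first p characters of w are a's, so xy (and hence y) consists only of a's. Write y = a^k, 1 ≤ k ≤ p.
Since 1 ≤ k ≤ p, k divides p!; set t = 1 + p!/k. Then xy^t z has p + (p!/k)·k = p + p! copies of a. Now the a-count equals the b-count, so i ≠ j fails. So xy^t z = a^{p+p!} b^{p+p!} ∉ L.
This is a contradiction; hence L is not regular.

a^{p+p!} b^{p+p!}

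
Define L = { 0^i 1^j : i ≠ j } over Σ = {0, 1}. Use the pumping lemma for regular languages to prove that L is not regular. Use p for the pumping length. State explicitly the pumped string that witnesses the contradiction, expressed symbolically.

Suppose for contradiction that L is regular, and let p be the pumping length.
Choose w = 0^p 1^{p+p!}. Since p ≠ p+p!, w ∈ L; and |w| ≥ p.
Write w = xyz as guaranteed by the lemma, with |xy| ≤ p and |y| > 0.
Since the first p symbols of w are all 0's and |xy| ≤ p, y lies entirely in the leading 0-block: y = 0^k for some k with 1 ≤ k ≤ p.
Since 1 ≤ k ≤ p, k divides p!; set t = 1 + p!/k. Then xy^t z has p + (p!/k)·k = p + p! copies of 0. Now the 0-count equals the 1-count, so i ≠ j fails. So xy^t z = 0^{p+p!} 1^{p+p!} ∉ L.
This contradicts the pumping lemma, so L is not regular.

0^{p+p!} 1^{p+p!}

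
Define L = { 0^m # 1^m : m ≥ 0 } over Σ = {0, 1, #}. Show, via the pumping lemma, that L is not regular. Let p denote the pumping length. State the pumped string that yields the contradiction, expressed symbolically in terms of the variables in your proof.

Suppose for contradiction that L is regular, and let p be the pumping length.
Take w = 0^p # 1^p ∈ L with |w| = 2p+1 ≥ p.
By the pumping lemma, w = xyz with |xy| ≤ p and |y| ≥ 1.
Since the first p symbols of w are all 0's and |xy| ≤ p, y lies entirely in the leading 0-block: y = 0^k for some k with 1 ≤ k ≤ p.
Pump with i = 2: xy^2z = 0^{p+k} # 1^p, which would require p+k = p. But k ≥ 1, so xy^2z ∉ L.
This is a contradiction; hence L is not regular.

0^{p+k} # 1^p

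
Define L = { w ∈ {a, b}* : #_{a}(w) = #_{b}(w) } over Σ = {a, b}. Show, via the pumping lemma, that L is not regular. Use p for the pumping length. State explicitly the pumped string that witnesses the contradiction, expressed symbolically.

a^{p+k} b^p

Suppose for contradiction that L is regular, and let p be the pumping length.
Choose w = a^p b^p ∈ L with |w| = 2p ≥ p.
The pumping lemma gives a decomposition w = xyz where |xy| ≤ p and |y| ≥ 1.
The first p characters of w are a's, so xy (and hence y) consists only of a's. Write y = a^k, 1 ≤ k ≤ p.
Pump with i = 2: xy^2z = a^{p+k} b^p has p+k occurrences of a but only p of b. Since k ≥ 1 the counts differ, so xy^2z ∉ L.
Contradiction. Therefore L is not regular.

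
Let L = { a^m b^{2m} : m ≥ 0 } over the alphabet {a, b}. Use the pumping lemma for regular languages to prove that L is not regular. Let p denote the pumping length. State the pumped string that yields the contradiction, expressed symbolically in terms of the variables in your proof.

a^{p+k} b^{2p}

Assume L is regular; let p be its pumping constant.
Take w = a^p b^{2p}. Then w ∈ L and |w| = 3p ≥ p.
Write w = xyz as guaranteed by the lemma, with |xy| ≤ p and y is nonempty.
Since the first p symbols of w are all a's and |xy| ≤ p, y lies entirely in the leading a-block: y = a^k for some k with 1 ≤ k ≤ p.
Pump with i = 2: xy^2z = a^{p+k} b^{2p}. For this to lie in L we would need 2p = 2(p+k), which forces k = 0. But k ≥ 1, so xy^2z ∉ L.
This is a contradiction; hence L is not regular.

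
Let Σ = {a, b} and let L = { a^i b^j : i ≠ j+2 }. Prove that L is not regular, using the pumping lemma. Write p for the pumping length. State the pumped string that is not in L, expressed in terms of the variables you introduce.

Assume L is regular. Let p be the pumping length given by the pumping lemma.
Choose w = a^p b^{p+p!-2}. Since p ≠ (p+p!-2)+2 = p+p!, w ∈ L; and |w| ≥ p.
The pumping lemma gives a decomposition w = xyz where |xy| ≤ p and |y| ≥ 1.
Because |xy| ≤ p and w begins with p copies of a, we have y = a^k with 1 ≤ k ≤ p.
Since 1 ≤ k ≤ p, k divides p!; set t = 1 + p!/k. Then xy^t z has p + (p!/k)·k = p + p! copies of a. Now the a-count is p+p! and (b-count)+2 = (p+p!-2)+2 = p+p!, so i ≠ j+2 fails. So xy^t z = a^{p+p!} b^{p+p!-2} ∉ L.
Contradiction. Therefore L is not regular.

a^{p+p!} b^{p+p!-2}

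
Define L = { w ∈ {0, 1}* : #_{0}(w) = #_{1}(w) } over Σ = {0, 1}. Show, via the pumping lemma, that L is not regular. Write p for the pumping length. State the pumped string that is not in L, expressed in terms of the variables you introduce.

0^{p+k} 1^p

Assume L is regular. Let p be the pumping length given by the pumping lemma.
Choose w = 0^p 1^p ∈ L with |w| = 2p ≥ p.
By the pumping lemma, w = xyz with |xy| ≤ p and y is nonempty.
Because |xy| ≤ p and w begins with p copies of 0, we have y = 0^k with 1 ≤ k ≤ p.
Pump with i = 2: xy^2z = 0^{p+k} 1^p has p+k occurrences of 0 but only p of 1. Since k ≥ 1 the counts differ, so xy^2z ∉ L.
Contradiction. Therefore L is not regular.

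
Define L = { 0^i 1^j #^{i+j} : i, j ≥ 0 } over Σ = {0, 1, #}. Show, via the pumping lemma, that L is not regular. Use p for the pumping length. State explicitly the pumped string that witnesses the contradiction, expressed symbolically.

Assume L is regular; let p be its pumping constant.
Take w = 0^p 1^p #^{2p} ∈ L (with i=j=p, i+j=2p), |w| = 4p ≥ p.
By the pumping lemma, w = xyz with |xy| ≤ p and |y| > 0.
The first p characters of w are 0's, so xy (and hence y) consists only of 0's. Write y = 0^k, 1 ≤ k ≤ p.
Consider xy^2z = 0^{p+k} 1^p #^{2p}. Now the 0- and 1-counts sum to 2p+k, but the #-count is 2p ≠ 2p+k. So xy^2z ∉ L.
This contradicts the pumping lemma, so L is not regular.

0^{p+k} 1^p #^{2p}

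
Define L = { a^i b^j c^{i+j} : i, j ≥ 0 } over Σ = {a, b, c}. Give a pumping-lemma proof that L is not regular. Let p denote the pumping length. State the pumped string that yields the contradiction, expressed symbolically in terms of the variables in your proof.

a^{p+k} b^p c^{2p}

Suppose for contradiction that L is regular, and let p be the pumping length.
Take w = a^p b^p c^{2p} ∈ L (with i=j=p, i+j=2p), |w| = 4p ≥ p.
The pumping lemma gives a decomposition w = xyz where |xy| ≤ p and y is nonempty.
Since the first p symbols of w are all a's and |xy| ≤ p, y lies entirely in the leading a-block: y = a^k for some k with 1 ≤ k ≤ p.
Consider xy^2z = a^{p+k} b^p c^{2p}. Now the a- and b-counts sum to 2p+k, but the c-count is 2p ≠ 2p+k. So xy^2z ∉ L.
This contradicts the pumping lemma, so L is not regular.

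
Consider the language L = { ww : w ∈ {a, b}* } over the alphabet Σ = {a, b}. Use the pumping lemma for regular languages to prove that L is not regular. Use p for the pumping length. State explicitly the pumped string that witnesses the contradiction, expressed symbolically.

Suppose for contradiction that L is regular, and let p be the pumping length.
Take w = a^p b^p a^p b^p = uu where u = a^pb^p; then w ∈ L and |w| = 4p ≥ p.
Write w = xyz as guaranteed by the lemma, with |xy| ≤ p and |y| > 0.
The first p characters of w are a's, so xy (and hence y) consists only of a's. Write y = a^k, 1 ≤ k ≤ p.
Pump with i = 2: xy^2z = a^{p+k} b^p a^p b^p, of length 4p+k. Suppose this equals vv. The string starts with a and ends with b, so v does too; thus the boundary between the two copies of v is a b→a transition. There is exactly one such transition, at position 2p+k, so |v| = 2p+k and |vv| = 4p+2k ≠ 4p+k since k ≥ 1. So xy^2z ∉ L.
This contradicts the pumping lemma, so L is not regular.

a^{p+k} b^p a^p b^p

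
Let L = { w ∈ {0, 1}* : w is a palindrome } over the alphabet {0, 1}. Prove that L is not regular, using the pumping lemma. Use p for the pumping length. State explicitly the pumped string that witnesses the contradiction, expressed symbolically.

0^{p+k} 1 0^p

Assume L is regular. Let p be the pumping length given by the pumping lemma.
Take w = 0^p 1 0^p, a palindrome of length 2p+1 ≥ p.
By the pumping lemma, w = xyz with |xy| ≤ p and y is nonempty.
Because |xy| ≤ p and w begins with p copies of 0, we have y = 0^k with 1 ≤ k ≤ p.
Pump with i = 2: xy^2z = 0^{p+k} 1 0^p. Its reverse is 0^p 1 0^{p+k}, which differs from xy^2z since k ≥ 1. So xy^2z is not a palindrome and xy^2z ∉ L.
This contradicts the pumping lemma, so L is not regular.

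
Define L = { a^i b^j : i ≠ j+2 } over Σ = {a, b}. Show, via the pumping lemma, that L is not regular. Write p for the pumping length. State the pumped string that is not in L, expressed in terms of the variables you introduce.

a^{p+p!} b^{p+p!-2}

Toward a contradiction, assume L is regular with pumping length p.
Choose w = a^p b^{p+p!-2}. Since p ≠ (p+p!-2)+2 = p+p!, w ∈ L; and |w| ≥ p.
By the pumping lemma, w = xyz with |xy| ≤ p and |y| > 0.
The first p characters of w are a's, so xy (and hence y) consists only of a's. Write y = a^k, 1 ≤ k ≤ p.
Since 1 ≤ k ≤ p, k divides p!; set t = 1 + p!/k. Then xy^t z has p + (p!/k)·k = p + p! copies of a. Now the a-count is p+p! and (b-count)+2 = (p+p!-2)+2 = p+p!, so i ≠ j+2 fails. So xy^t z = a^{p+p!} b^{p+p!-2} ∉ L.
This contradicts the pumping lemma, so L is not regular.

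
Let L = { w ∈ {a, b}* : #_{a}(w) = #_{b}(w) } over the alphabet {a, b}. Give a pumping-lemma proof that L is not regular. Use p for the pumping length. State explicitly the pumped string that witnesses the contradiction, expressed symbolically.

Assume L is regular; let p be its pumping constant.
Choose w = a^p b^p ∈ L with |w| = 2p ≥ p.
The pumping lemma gives a decomposition w = xyz where |xy| ≤ p and |y| > 0.
Since the first p symbols of w are all a's and |xy| ≤ p, y lies entirely in the leading a-block: y = a^k for some k with 1 ≤ k ≤ p.
Pump with i = 2: xy^2z = a^{p+k} b^p has p+k occurrences of a but only p of b. Since k ≥ 1 the counts differ, so xy^2z ∉ L.
This is a contradiction; hence L is not regular.

a^{p+k} b^p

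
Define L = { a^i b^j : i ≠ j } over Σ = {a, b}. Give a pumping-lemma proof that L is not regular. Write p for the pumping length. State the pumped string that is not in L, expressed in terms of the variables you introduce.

Assume L is regular. Let p be the pumping length given by the pumping lemma.
Choose w = a^p b^{p+p!}. Since p ≠ p+p!, w ∈ L; and |w| ≥ p.
The pumping lemma gives a decomposition w = xyz where |xy| ≤ p and y is nonempty.
The first p characters of w are a's, so xy (and hence y) consists only of a's. Write y = a^k, 1 ≤ k ≤ p.
Since 1 ≤ k ≤ p, k divides p!; set t = 1 + p!/k. Then xy^t z has p + (p!/k)·k = p + p! copies of a. Now the a-count equals the b-count, so i ≠ j fails. So xy^t z = a^{p+p!} b^{p+p!} ∉ L.
This is a contradiction; hence L is not regular.

a^{p+p!} b^{p+p!}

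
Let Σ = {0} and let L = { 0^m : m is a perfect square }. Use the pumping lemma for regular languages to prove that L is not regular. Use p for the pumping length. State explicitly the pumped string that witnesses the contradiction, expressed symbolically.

Assume L is regular. Let p be the pumping length given by the pumping lemma.
Take w = 0^{p²} ∈ L with |w| = p² ≥ p.
Write w = xyz as guaranteed by the lemma, with |xy| ≤ p and |y| ≥ 1.
Then y = 0^k for some k with 1 ≤ k ≤ p.
Pump with i = 2: xy^2z = 0^{p²+k}. Since 1 ≤ k ≤ p, p² < p²+k ≤ p²+p < (p+1)², so p²+k lies strictly between consecutive squares and is not a perfect square. So xy^2z ∉ L.
This contradicts the pumping lemma, so L is not regular.

0^{p²+k}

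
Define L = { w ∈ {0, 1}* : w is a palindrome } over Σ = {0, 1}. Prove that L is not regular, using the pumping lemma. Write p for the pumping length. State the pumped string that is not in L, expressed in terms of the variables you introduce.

0^{p+k} 1 0^p

Suppose for contradiction that L is regular, and let p be the pumping length.
Take w = 0^p 1 0^p, a palindrome of length 2p+1 ≥ p.
Write w = xyz as guaranteed by the lemma, with |xy| ≤ p and |y| > 0.
Since the first p symbols of w are all 0's and |xy| ≤ p, y lies entirely in the leading 0-block: y = 0^k for some k with 1 ≤ k ≤ p.
Pump with i = 2: xy^2z = 0^{p+k} 1 0^p. Its reverse is 0^p 1 0^{p+k}, which differs from xy^2z since k ≥ 1. So xy^2z is not a palindrome and xy^2z ∉ L.
Contradiction. Therefore L is not regular.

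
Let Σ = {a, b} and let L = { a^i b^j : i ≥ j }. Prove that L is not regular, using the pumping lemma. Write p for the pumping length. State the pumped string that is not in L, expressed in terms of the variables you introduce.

Toward a contradiction, assume L is regular with pumping length p.
Choose w = a^p b^p ∈ L, with |w| = 2p ≥ p.
Write w = xyz as guaranteed by the lemma, with |xy| ≤ p and |y| ≥ 1.
The first p characters of w are a's, so xy (and hence y) consists only of a's. Write y = a^k, 1 ≤ k ≤ p.
Consider xy^0z = xz = a^{p-k} b^p. Since k ≥ 1, the a-count p-k is less than p, so i ≥ j fails; thus xz ∉ L.
This contradicts the pumping lemma, so L is not regular.

a^{p-k} b^p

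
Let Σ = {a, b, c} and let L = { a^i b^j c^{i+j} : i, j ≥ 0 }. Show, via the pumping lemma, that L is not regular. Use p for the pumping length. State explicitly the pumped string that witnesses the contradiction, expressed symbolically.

a^{p+k} b^p c^{2p}

Toward a contradiction, assume L is regular with pumping length p.
Take w = a^p b^p c^{2p} ∈ L (with i=j=p, i+j=2p), |w| = 4p ≥ p.
By the pumping lemma, w = xyz with |xy| ≤ p and y is nonempty.
Because |xy| ≤ p and w begins with p copies of a, we have y = a^k with 1 ≤ k ≤ p.
Consider xy^2z = a^{p+k} b^p c^{2p}. Now the a- and b-counts sum to 2p+k, but the c-count is 2p ≠ 2p+k. So xy^2z ∉ L.
This contradicts the pumping lemma, so L is not regular.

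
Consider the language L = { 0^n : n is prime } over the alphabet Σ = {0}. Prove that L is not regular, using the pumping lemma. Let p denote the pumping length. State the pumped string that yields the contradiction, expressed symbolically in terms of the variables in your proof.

0^{q(1+k)}

Assume L is regular; let p be its pumping constant.
Let q be a prime with q ≥ p+2 (infinitely many primes exist), and take w = 0^q ∈ L with |w| = q ≥ p.
By the pumping lemma, w = xyz with |xy| ≤ p and y is nonempty.
Then y = 0^k for some k with 1 ≤ k ≤ p.
Since 1 ≤ k ≤ p, |xz| = q-k. Pump with i = q+1: |xy^{q+1}z| = (q-k)+(q+1)k = q+qk = q(1+k), which is composite (both factors ≥ 2). So xy^{q+1}z = 0^{q(1+k)} ∉ L.
This is a contradiction; hence L is not regular.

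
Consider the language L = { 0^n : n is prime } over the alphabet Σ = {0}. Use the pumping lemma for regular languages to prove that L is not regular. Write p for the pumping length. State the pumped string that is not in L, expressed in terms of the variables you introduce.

Suppose for contradiction that L is regular, and let p be the pumping length.
Let q be a prime with q ≥ p+2 (infinitely many primes exist), and take w = 0^q ∈ L with |w| = q ≥ p.
By the pumping lemma, w = xyz with |xy| ≤ p and y is nonempty.
Then y = 0^k for some k with 1 ≤ k ≤ p.
Since 1 ≤ k ≤ p, |xz| = q-k. Pump with i = q+1: |xy^{q+1}z| = (q-k)+(q+1)k = q+qk = q(1+k), which is composite (both factors ≥ 2). So xy^{q+1}z = 0^{q(1+k)} ∉ L.
This contradicts the pumping lemma, so L is not regular.

0^{q(1+k)}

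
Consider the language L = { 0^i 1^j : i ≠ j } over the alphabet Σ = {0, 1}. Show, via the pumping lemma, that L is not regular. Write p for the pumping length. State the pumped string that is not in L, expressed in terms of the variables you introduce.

0^{p+p!} 1^{p+p!}

Toward a contradiction, assume L is regular with pumping length p.
Choose w = 0^p 1^{p+p!}. Since p ≠ p+p!, w ∈ L; and |w| ≥ p.
Write w = xyz as guaranteed by the lemma, with |xy| ≤ p and y is nonempty.
The first p characters of w are 0's, so xy (and hence y) consists only of 0's. Write y = 0^k, 1 ≤ k ≤ p.
Since 1 ≤ k ≤ p, k divides p!; set t = 1 + p!/k. Then xy^t z has p + (p!/k)·k = p + p! copies of 0. Now the 0-count equals the 1-count, so i ≠ j fails. So xy^t z = 0^{p+p!} 1^{p+p!} ∉ L.
Contradiction. Therefore L is not regular.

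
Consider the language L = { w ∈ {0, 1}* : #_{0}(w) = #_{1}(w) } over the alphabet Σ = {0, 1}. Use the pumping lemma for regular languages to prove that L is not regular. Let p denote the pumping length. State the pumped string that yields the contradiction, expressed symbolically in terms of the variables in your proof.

Assume L is regular; let p be its pumping constant.
Choose w = 0^p 1^p ∈ L with |w| = 2p ≥ p.
The pumping lemma gives a decomposition w = xyz where |xy| ≤ p and y is nonempty.
Because |xy| ≤ p and w begins with p copies of 0, we have y = 0^k with 1 ≤ k ≤ p.
Pump with i = 2: xy^2z = 0^{p+k} 1^p has p+k occurrences of 0 but only p of 1. Since k ≥ 1 the counts differ, so xy^2z ∉ L.
This is a contradiction; hence L is not regular.

0^{p+k} 1^p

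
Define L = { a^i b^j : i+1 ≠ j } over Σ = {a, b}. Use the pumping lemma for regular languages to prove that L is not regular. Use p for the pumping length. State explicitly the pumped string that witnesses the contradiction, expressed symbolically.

Suppose for contradiction that L is regular, and let p be the pumping length.
Choose w = a^p b^{p+p!+1}. Since p ≠ (p+p!+1)-1 = p+p!, w ∈ L; and |w| ≥ p.
The pumping lemma gives a decomposition w = xyz where |xy| ≤ p and |y| ≥ 1.
The first p characters of w are a's, so xy (and hence y) consists only of a's. Write y = a^k, 1 ≤ k ≤ p.
Since 1 ≤ k ≤ p, k divides p!; set t = 1 + p!/k. Then xy^t z has p + (p!/k)·k = p + p! copies of a. Now the a-count is p+p! and (b-count)-1 = (p+p!+1)-1 = p+p!, so i+1 ≠ j fails. So xy^t z = a^{p+p!} b^{p+p!+1} ∉ L.
Contradiction. Therefore L is not regular.

a^{p+p!} b^{p+p!+1}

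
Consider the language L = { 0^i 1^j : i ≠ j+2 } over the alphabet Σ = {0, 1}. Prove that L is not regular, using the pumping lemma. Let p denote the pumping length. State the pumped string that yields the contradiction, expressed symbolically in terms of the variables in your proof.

Suppose for contradiction that L is regular, and let p be the pumping length.
Choose w = 0^p 1^{p+p!-2}. Since p ≠ (p+p!-2)+2 = p+p!, w ∈ L; and |w| ≥ p.
The pumping lemma gives a decomposition w = xyz where |xy| ≤ p and |y| > 0.
Since the first p symbols of w are all 0's and |xy| ≤ p, y lies entirely in the leading 0-block: y = 0^k for some k with 1 ≤ k ≤ p.
Since 1 ≤ k ≤ p, k divides p!; set t = 1 + p!/k. Then xy^t z has p + (p!/k)·k = p + p! copies of 0. Now the 0-count is p+p! and (1-count)+2 = (p+p!-2)+2 = p+p!, so i ≠ j+2 fails. So xy^t z = 0^{p+p!} 1^{p+p!-2} ∉ L.
This contradicts the pumping lemma, so L is not regular.

0^{p+p!} 1^{p+p!-2}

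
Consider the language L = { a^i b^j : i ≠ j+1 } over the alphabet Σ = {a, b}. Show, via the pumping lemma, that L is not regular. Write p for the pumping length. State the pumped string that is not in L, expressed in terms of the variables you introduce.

a^{p+p!} b^{p+p!-1}

Assume L is regular. Let p be the pumping length given by the pumping lemma.
Choose w = a^p b^{p+p!-1}. Since p ≠ (p+p!-1)+1 = p+p!, w ∈ L; and |w| ≥ p.
Write w = xyz as guaranteed by the lemma, with |xy| ≤ p and |y| > 0.
Because |xy| ≤ p and w begins with p copies of a, we have y = a^k with 1 ≤ k ≤ p.
Since 1 ≤ k ≤ p, k divides p!; set t = 1 + p!/k. Then xy^t z has p + (p!/k)·k = p + p! copies of a. Now the a-count is p+p! and (b-count)+1 = (p+p!-1)+1 = p+p!, so i ≠ j+1 fails. So xy^t z = a^{p+p!} b^{p+p!-1} ∉ L.
This is a contradiction; hence L is not regular.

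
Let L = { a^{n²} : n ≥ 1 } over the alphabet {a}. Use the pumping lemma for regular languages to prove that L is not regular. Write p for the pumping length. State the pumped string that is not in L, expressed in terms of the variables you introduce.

Suppose for contradiction that L is regular, and let p be the pumping length.
Take w = a^{p²} ∈ L with |w| = p² ≥ p.
By the pumping lemma, w = xyz with |xy| ≤ p and y is nonempty.
Then y = a^k for some k with 1 ≤ k ≤ p.
Pump with i = 2: xy^2z = a^{p²+k}. Since 1 ≤ k ≤ p, p² < p²+k ≤ p²+p < (p+1)², so p²+k lies strictly between consecutive squares and is not a perfect square. So xy^2z ∉ L.
This contradicts the pumping lemma, so L is not regular.

a^{p²+k}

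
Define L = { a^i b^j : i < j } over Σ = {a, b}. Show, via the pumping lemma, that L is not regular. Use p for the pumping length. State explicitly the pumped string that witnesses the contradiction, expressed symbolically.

Toward a contradiction, assume L is regular with pumping length p.
Choose w = a^p b^{p+1} ∈ L, with |w| = 2p+1 ≥ p.
By the pumping lemma, w = xyz with |xy| ≤ p and |y| > 0.
The first p characters of w are a's, so xy (and hence y) consists only of a's. Write y = a^k, 1 ≤ k ≤ p.
Consider xy^2z = a^{p+k} b^{p+1}. Since k ≥ 1, the a-count p+k is at least p+1, so i < j fails; thus xy^2z ∉ L.
Contradiction. Therefore L is not regular.

a^{p+k} b^{p+1}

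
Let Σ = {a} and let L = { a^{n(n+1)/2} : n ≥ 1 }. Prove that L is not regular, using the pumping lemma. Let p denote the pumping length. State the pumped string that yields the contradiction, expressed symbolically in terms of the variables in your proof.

a^{p(p+1)/2+k}

Assume L is regular. Let p be the pumping length given by the pumping lemma.
Take w = a^{p(p+1)/2} ∈ L with |w| = p(p+1)/2 ≥ p.
By the pumping lemma, w = xyz with |xy| ≤ p and |y| ≥ 1.
Then y = a^k for some k with 1 ≤ k ≤ p.
Pump with i = 2: xy^2z = a^{p(p+1)/2+k}. Since 1 ≤ k ≤ p, p(p+1)/2 < p(p+1)/2+k ≤ p(p+1)/2+p < (p+1)(p+2)/2, so p(p+1)/2+k is strictly between consecutive triangular numbers. So xy^2z ∉ L.
This contradicts the pumping lemma, so L is not regular.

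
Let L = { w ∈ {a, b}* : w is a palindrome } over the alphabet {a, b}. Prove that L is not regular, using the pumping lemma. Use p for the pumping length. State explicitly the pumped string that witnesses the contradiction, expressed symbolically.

a^{p+k} b a^p

Assume L is regular; let p be its pumping constant.
Take w = a^p b a^p, a palindrome of length 2p+1 ≥ p.
By the pumping lemma, w = xyz with |xy| ≤ p and y is nonempty.
The first p characters of w are a's, so xy (and hence y) consists only of a's. Write y = a^k, 1 ≤ k ≤ p.
Pump with i = 2: xy^2z = a^{p+k} b a^p. Its reverse is a^p b a^{p+k}, which differs from xy^2z since k ≥ 1. So xy^2z is not a palindrome and xy^2z ∉ L.
This is a contradiction; hence L is not regular.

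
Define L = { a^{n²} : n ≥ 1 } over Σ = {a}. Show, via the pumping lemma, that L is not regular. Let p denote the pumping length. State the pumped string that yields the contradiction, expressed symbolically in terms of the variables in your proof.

a^{p²+k}

Assume L is regular; let p be its pumping constant.
Take w = a^{p²} ∈ L with |w| = p² ≥ p.
The pumping lemma gives a decomposition w = xyz where |xy| ≤ p and |y| > 0.
Then y = a^k for some k with 1 ≤ k ≤ p.
Pump with i = 2: xy^2z = a^{p²+k}. Since 1 ≤ k ≤ p, p² < p²+k ≤ p²+p < (p+1)², so p²+k lies strictly between consecutive squares and is not a perfect square. So xy^2z ∉ L.
Contradiction. Therefore L is not regular.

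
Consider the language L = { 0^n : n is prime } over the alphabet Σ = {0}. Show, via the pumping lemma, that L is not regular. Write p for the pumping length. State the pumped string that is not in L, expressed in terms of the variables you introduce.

Assume L is regular; let p be its pumping constant.
Let q be a prime with q ≥ p+2 (infinitely many primes exist), and take w = 0^q ∈ L with |w| = q ≥ p.
By the pumping lemma, w = xyz with |xy| ≤ p and |y| ≥ 1.
Then y = 0^k for some k with 1 ≤ k ≤ p.
Since 1 ≤ k ≤ p, |xz| = q-k. Pump with i = q+1: |xy^{q+1}z| = (q-k)+(q+1)k = q+qk = q(1+k), which is composite (both factors ≥ 2). So xy^{q+1}z = 0^{q(1+k)} ∉ L.
This is a contradiction; hence L is not regular.

0^{q(1+k)}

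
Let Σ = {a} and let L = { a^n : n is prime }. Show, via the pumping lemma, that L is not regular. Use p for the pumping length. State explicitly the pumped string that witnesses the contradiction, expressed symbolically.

Assume L is regular; let p be its pumping constant.
Let q be a prime with q ≥ p+2 (infinitely many primes exist), and take w = a^q ∈ L with |w| = q ≥ p.
The pumping lemma gives a decomposition w = xyz where |xy| ≤ p and |y| ≥ 1.
Then y = a^k for some k with 1 ≤ k ≤ p.
Since 1 ≤ k ≤ p, |xz| = q-k. Pump with i = q+1: |xy^{q+1}z| = (q-k)+(q+1)k = q+qk = q(1+k), which is composite (both factors ≥ 2). So xy^{q+1}z = a^{q(1+k)} ∉ L.
Contradiction. Therefore L is not regular.

a^{q(1+k)}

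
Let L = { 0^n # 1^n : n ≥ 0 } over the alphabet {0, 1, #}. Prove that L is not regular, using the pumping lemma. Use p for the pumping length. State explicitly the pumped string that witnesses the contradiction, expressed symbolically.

Suppose for contradiction that L is regular, and let p be the pumping length.
Take w = 0^p # 1^p ∈ L with |w| = 2p+1 ≥ p.
Write w = xyz as guaranteed by the lemma, with |xy| ≤ p and y is nonempty.
Since the first p symbols of w are all 0's and |xy| ≤ p, y lies entirely in the leading 0-block: y = 0^k for some k with 1 ≤ k ≤ p.
Pump with i = 2: xy^2z = 0^{p+k} # 1^p, which would require p+k = p. But k ≥ 1, so xy^2z ∉ L.
This contradicts the pumping lemma, so L is not regular.

0^{p+k} # 1^p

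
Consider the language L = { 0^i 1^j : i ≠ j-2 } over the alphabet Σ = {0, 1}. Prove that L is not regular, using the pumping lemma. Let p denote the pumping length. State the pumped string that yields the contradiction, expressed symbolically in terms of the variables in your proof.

0^{p+p!} 1^{p+p!+2}

Toward a contradiction, assume L is regular with pumping length p.
Choose w = 0^p 1^{p+p!+2}. Since p ≠ (p+p!+2)-2 = p+p!, w ∈ L; and |w| ≥ p.
The pumping lemma gives a decomposition w = xyz where |xy| ≤ p and |y| > 0.
The first p characters of w are 0's, so xy (and hence y) consists only of 0's. Write y = 0^k, 1 ≤ k ≤ p.
Since 1 ≤ k ≤ p, k divides p!; set t = 1 + p!/k. Then xy^t z has p + (p!/k)·k = p + p! copies of 0. Now the 0-count is p+p! and (1-count)-2 = (p+p!+2)-2 = p+p!, so i ≠ j-2 fails. So xy^t z = 0^{p+p!} 1^{p+p!+2} ∉ L.
This contradicts the pumping lemma, so L is not regular.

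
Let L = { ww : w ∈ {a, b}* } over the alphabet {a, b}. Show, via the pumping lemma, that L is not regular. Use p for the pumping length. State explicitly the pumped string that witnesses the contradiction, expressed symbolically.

a^{p+k} b^p a^p b^p

Assume L is regular. Let p be the pumping length given by the pumping lemma.
Take w = a^p b^p a^p b^p = uu where u = a^pb^p; then w ∈ L and |w| = 4p ≥ p.
Write w = xyz as guaranteed by the lemma, with |xy| ≤ p and |y| > 0.
Since the first p symbols of w are all a's and |xy| ≤ p, y lies entirely in the leading a-block: y = a^k for some k with 1 ≤ k ≤ p.
Pump with i = 2: xy^2z = a^{p+k} b^p a^p b^p, of length 4p+k. Suppose this equals vv. The string starts with a and ends with b, so v does too; thus the boundary between the two copies of v is a b→a transition. There is exactly one such transition, at position 2p+k, so |v| = 2p+k and |vv| = 4p+2k ≠ 4p+k since k ≥ 1. So xy^2z ∉ L.
Contradiction. Therefore L is not regular.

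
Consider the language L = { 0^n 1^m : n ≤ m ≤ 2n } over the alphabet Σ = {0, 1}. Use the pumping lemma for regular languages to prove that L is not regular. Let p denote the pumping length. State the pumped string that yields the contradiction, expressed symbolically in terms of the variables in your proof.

Assume L is regular. Let p be the pumping length given by the pumping lemma.
Take w = 0^p 1^p ∈ L (since p ≤ p ≤ 2p), with |w| = 2p ≥ p.
Write w = xyz as guaranteed by the lemma, with |xy| ≤ p and |y| > 0.
Because |xy| ≤ p and w begins with p copies of 0, we have y = 0^k with 1 ≤ k ≤ p.
Pump with i = 2: xy^2z = 0^{p+k} 1^p. Now n = p+k > p = m, so the condition n ≤ m fails. Thus xy^2z ∉ L.
This is a contradiction; hence L is not regular.

0^{p+k} 1^p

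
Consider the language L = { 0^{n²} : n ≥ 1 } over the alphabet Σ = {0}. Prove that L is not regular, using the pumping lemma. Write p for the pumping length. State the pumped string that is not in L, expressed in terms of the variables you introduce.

0^{p²+k}

Toward a contradiction, assume L is regular with pumping length p.
Take w = 0^{p²} ∈ L with |w| = p² ≥ p.
Write w = xyz as guaranteed by the lemma, with |xy| ≤ p and |y| ≥ 1.
Then y = 0^k for some k with 1 ≤ k ≤ p.
Pump with i = 2: xy^2z = 0^{p²+k}. Since 1 ≤ k ≤ p, p² < p²+k ≤ p²+p < (p+1)², so p²+k lies strictly between consecutive squares and is not a perfect square. So xy^2z ∉ L.
This is a contradiction; hence L is not regular.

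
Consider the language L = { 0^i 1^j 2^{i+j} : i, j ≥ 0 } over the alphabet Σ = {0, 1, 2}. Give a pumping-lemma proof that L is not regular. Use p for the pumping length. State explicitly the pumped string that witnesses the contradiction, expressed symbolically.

Assume L is regular. Let p be the pumping length given by the pumping lemma.
Take w = 0^p 1^p 2^{2p} ∈ L (with i=j=p, i+j=2p), |w| = 4p ≥ p.
Write w = xyz as guaranteed by the lemma, with |xy| ≤ p and |y| > 0.
The first p characters of w are 0's, so xy (and hence y) consists only of 0's. Write y = 0^k, 1 ≤ k ≤ p.
Consider xy^2z = 0^{p+k} 1^p 2^{2p}. Now the 0- and 1-counts sum to 2p+k, but the 2-count is 2p ≠ 2p+k. So xy^2z ∉ L.
Contradiction. Therefore L is not regular.

0^{p+k} 1^p 2^{2p}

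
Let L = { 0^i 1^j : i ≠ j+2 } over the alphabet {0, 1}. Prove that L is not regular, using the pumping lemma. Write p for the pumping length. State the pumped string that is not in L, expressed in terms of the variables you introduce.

0^{p+p!} 1^{p+p!-2}

Suppose for contradiction that L is regular, and let p be the pumping length.
Choose w = 0^p 1^{p+p!-2}. Since p ≠ (p+p!-2)+2 = p+p!, w ∈ L; and |w| ≥ p.
By the pumping lemma, w = xyz with |xy| ≤ p and |y| > 0.
The first p characters of w are 0's, so xy (and hence y) consists only of 0's. Write y = 0^k, 1 ≤ k ≤ p.
Since 1 ≤ k ≤ p, k divides p!; set t = 1 + p!/k. Then xy^t z has p + (p!/k)·k = p + p! copies of 0. Now the 0-count is p+p! and (1-count)+2 = (p+p!-2)+2 = p+p!, so i ≠ j+2 fails. So xy^t z = 0^{p+p!} 1^{p+p!-2} ∉ L.
This contradicts the pumping lemma, so L is not regular.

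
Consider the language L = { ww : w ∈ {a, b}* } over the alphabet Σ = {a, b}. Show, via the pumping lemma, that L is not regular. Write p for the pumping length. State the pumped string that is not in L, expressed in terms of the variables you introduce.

a^{p+k} b^p a^p b^p

Assume L is regular; let p be its pumping constant.
Take w = a^p b^p a^p b^p = uu where u = a^pb^p; then w ∈ L and |w| = 4p ≥ p.
Write w = xyz as guaranteed by the lemma, with |xy| ≤ p and y is nonempty.
The first p characters of w are a's, so xy (and hence y) consists only of a's. Write y = a^k, 1 ≤ k ≤ p.
Pump with i = 2: xy^2z = a^{p+k} b^p a^p b^p, of length 4p+k. Suppose this equals vv. The string starts with a and ends with b, so v does too; thus the boundary between the two copies of v is a b→a transition. There is exactly one such transition, at position 2p+k, so |v| = 2p+k and |vv| = 4p+2k ≠ 4p+k since k ≥ 1. So xy^2z ∉ L.
This contradicts the pumping lemma, so L is not regular.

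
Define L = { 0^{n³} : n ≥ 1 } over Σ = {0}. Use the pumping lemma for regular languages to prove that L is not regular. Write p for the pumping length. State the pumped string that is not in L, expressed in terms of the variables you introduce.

0^{p³+k}

Assume L is regular; let p be its pumping constant.
Take w = 0^{p³} ∈ L with |w| = p³ ≥ p.
Write w = xyz as guaranteed by the lemma, with |xy| ≤ p and y is nonempty.
Then y = 0^k for some k with 1 ≤ k ≤ p.
Pump with i = 2: xy^2z = 0^{p³+k}. Since 1 ≤ k ≤ p, p³ < p³+k ≤ p³+p < p³+3p²+3p+1 = (p+1)³, so p³+k is not a perfect cube. So xy^2z ∉ L.
Contradiction. Therefore L is not regular.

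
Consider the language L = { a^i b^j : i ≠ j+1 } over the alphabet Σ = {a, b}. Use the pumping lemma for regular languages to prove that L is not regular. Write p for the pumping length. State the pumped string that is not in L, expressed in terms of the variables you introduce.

a^{p+p!} b^{p+p!-1}

Assume L is regular. Let p be the pumping length given by the pumping lemma.
Choose w = a^p b^{p+p!-1}. Since p ≠ (p+p!-1)+1 = p+p!, w ∈ L; and |w| ≥ p.
Write w = xyz as guaranteed by the lemma, with |xy| ≤ p and |y| ≥ 1.
Because |xy| ≤ p and w begins with p copies of a, we have y = a^k with 1 ≤ k ≤ p.
Since 1 ≤ k ≤ p, k divides p!; set t = 1 + p!/k. Then xy^t z has p + (p!/k)·k = p + p! copies of a. Now the a-count is p+p! and (b-count)+1 = (p+p!-1)+1 = p+p!, so i ≠ j+1 fails. So xy^t z = a^{p+p!} b^{p+p!-1} ∉ L.
This contradicts the pumping lemma, so L is not regular.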